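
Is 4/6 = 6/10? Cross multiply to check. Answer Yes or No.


Cross multiply to check 4/6 = 6/10
Left cross product: 4 * 10 = 40
Right cross product: 6 * 6 = 36
40 != 36
Not equal, so proportions differ => No

No


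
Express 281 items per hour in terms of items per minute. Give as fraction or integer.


Converting from per hour to per minute
Rate = 281 items per hour
Divide by 60: 281/60
= 281/60 items per minute

281/60


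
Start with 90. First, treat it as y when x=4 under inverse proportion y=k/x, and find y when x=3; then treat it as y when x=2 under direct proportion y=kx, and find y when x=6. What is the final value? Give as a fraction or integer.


Start with 90.
Step 1: Inverse prop: k = (90)*4; new y = k/3 = 90*4/3 = 120
Step 2: Direct prop: k = (120)/2; new y = k*6 = 120*6/2 = 360
Final result = 360

360


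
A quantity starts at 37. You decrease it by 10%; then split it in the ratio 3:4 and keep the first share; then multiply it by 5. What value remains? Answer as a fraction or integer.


Start with 37.
Step 1: Decrease by 10%: 37 * 90/100 = 333/10
Step 2: Split 3:4, first share = 333/10 * 3/7 = 999/70
Step 3: Multiply by 5: 999/70 * 5 = 999/14
Final result = 999/14

999/14


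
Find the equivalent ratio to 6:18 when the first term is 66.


Original ratio: 6:18
First term target: 66
Scale factor = 66 / 6 = 11
Multiply second term: 18 * 11 = 198
Equivalent ratio = 66:198

66:198


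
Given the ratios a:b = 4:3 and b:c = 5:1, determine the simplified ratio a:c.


Given a:b = 4:3 and b:c = 5:1
Make b consistent. Multiply first ratio by 5: a:b = 20:15
Multiply second ratio by 3: b:c = 15:3
Now b = 15 in both, so a:b:c = 20:15:3
Therefore a:c = 20:3
Simplify by GCD: a:c = 20:3

20:3


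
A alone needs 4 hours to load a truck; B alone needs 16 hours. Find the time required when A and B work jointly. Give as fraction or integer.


Rate of A = 1/4 job per hour
Rate of B = 1/16 job per hour
Combined rate = 1/4 + 1/16
Find common denominator: (16 + 4)/(4*16) = 20/64
Combined rate = 5/16 job per hour
Time together = 1 / (5/16) = 16/5 hours

16/5


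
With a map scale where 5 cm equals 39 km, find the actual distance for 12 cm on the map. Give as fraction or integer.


Map scale: 5 cm = 39 km
Measured distance on map = 12 cm
Set up proportion: 12 * 39 / 5
= 468 / 5
= 468/5 km

468/5


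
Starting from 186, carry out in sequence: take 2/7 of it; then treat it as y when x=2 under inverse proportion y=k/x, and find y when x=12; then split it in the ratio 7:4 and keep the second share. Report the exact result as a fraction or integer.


Start with 186.
Step 1: Take 2/7: 186 * 2/7 = 372/7
Step 2: Inverse prop: k = (372/7)*2; new y = k/12 = 372/7*2/12 = 62/7
Step 3: Split 7:4, second share = 62/7 * 4/11 = 248/77
Final result = 248/77

248/77


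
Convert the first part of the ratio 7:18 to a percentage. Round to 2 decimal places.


Total parts = 7 + 18 = 25
First part fraction = 7/25
Percentage = (7/25) * 100
= 0.28 * 100
= 28.00%

28.00


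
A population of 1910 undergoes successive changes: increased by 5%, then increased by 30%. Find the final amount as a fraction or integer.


Start: 1910
Step 1: increase by 5% => multiply by 105/100
  1910 * 105/100 = 4011/2
Step 2: increase by 30% => multiply by 130/100
  4011/2 * 130/100 = 52143/20
Final value = 52143/20

52143/20


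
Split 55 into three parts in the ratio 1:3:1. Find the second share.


Ratio = 1:3:1
Total parts = 1 + 3 + 1 = 5
Value per part = 55 / 5 = 11
First share = 1 * 11 = 11
Middle share = 3 * 11 = 33
Third share = 1 * 11 = 11

33


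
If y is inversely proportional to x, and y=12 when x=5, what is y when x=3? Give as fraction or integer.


Inverse proportion: y = k/x
Find k: k = 5 * 12 = 60
Compute y at x=3: y = 60/3
y = 20

20


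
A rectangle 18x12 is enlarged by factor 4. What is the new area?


Original dimensions: 18 x 12
Enlargement factor = 4
New width = 18 * 4 = 72
New height = 12 * 4 = 48
New area = 72 * 48 = 3456

3456


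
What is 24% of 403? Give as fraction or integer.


Compute 24% of 403
Convert percentage: 24% = 24/100
Multiply: 403 * 24/100
= 9672/100
= 2418/25

2418/25


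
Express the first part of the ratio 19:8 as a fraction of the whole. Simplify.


Total parts = 19 + 8 = 27
First part fraction = 19/27
Simplify: 19/27 = 19/27

19/27


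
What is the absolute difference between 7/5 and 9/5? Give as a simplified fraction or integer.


Simplify: 7/5 = 7/5 and 9/5 = 9/5
Find common denominator: LCD = 5
Convert: 7/5 and 9/5
Difference = |7 - 9|/5 = 2/5
Simplified = 2/5

2/5


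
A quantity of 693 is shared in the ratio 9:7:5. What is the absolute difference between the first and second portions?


Total parts = 9 + 7 + 5 = 21
Value per part = 693 / 21 = 33
Shares: 9*33=297, 7*33=231, 5*33=165
First share = 297, second share = 231
Difference = |297 - 231| = 66

66


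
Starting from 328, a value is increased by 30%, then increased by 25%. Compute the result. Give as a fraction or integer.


Start: 328
Step 1: increase by 30% => multiply by 130/100
  328 * 130/100 = 2132/5
Step 2: increase by 25% => multiply by 125/100
  2132/5 * 125/100 = 533
Final value = 533

533


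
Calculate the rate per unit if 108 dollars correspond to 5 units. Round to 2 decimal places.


Total dollars = 108
Number of units = 5
Unit rate = 108 / 5
= 21.60 dollars per unit

21.60


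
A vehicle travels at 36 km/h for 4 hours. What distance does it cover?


Using distance = speed * time
Speed = 36 km/h
Time = 4 hours
Distance = 36 * 4
= 144 km

144


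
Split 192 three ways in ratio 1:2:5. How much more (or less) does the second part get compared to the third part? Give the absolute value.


Total parts = 1 + 2 + 5 = 8
Value per part = 192 / 8 = 24
Shares: 1*24=24, 2*24=48, 5*24=120
Second share = 48, third share = 120
Difference = |48 - 120| = 72

72


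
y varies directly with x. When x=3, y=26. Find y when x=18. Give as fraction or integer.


Direct proportion: y = kx
Find k: k = 26/3 = 26/3
Compute y at x=18: y = 26/3 * 18
y = 156

156


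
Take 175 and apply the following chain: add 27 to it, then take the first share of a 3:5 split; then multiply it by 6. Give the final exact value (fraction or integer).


Start with 175.
Step 1: Add 27: 175+27=202; split 3:5 first = 202*3/8 = 303/4
Step 2: Multiply by 6: 303/4 * 6 = 909/2
Final result = 909/2

909/2


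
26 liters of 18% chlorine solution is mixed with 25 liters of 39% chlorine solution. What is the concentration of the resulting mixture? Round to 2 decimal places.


Solute in mixture 1 = 18% of 26 L = 26*18/100 = 117/25 L
Solute in mixture 2 = 39% of 25 L = 25*39/100 = 39/4 L
Total solute = 117/25 + 39/4 = 1443/100 L
Total volume = 26 + 25 = 51 L
Final concentration = 1443/100/51 * 100 = 28.29%

28.29


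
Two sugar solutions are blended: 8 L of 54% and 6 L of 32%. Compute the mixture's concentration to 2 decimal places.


Solute in mixture 1 = 54% of 8 L = 8*54/100 = 108/25 L
Solute in mixture 2 = 32% of 6 L = 6*32/100 = 48/25 L
Total solute = 108/25 + 48/25 = 156/25 L
Total volume = 8 + 6 = 14 L
Final concentration = 156/25/14 * 100 = 44.57%

44.57


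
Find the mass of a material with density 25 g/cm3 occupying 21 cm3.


Using mass = density * volume
Density = 25 g/cm3
Volume = 21 cm3
Mass = 25 * 21
= 525 g

525


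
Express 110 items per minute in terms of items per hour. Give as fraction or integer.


Converting from per minute to per hour
Rate = 110 items per minute
Multiply by 60: 110 * 60
= 6600 items per hour

6600


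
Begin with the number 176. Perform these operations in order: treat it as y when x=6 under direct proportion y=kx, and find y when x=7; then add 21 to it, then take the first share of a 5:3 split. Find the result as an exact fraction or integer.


Start with 176.
Step 1: Direct prop: k = (176)/6; new y = k*7 = 176*7/6 = 616/3
Step 2: Add 21: 616/3+21=679/3; split 5:3 first = 679/3*5/8 = 3395/24
Final result = 3395/24

3395/24


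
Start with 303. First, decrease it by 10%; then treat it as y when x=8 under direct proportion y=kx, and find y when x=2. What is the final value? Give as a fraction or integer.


Start with 303.
Step 1: Decrease by 10%: 303 * 90/100 = 2727/10
Step 2: Direct prop: k = (2727/10)/8; new y = k*2 = 2727/10*2/8 = 2727/40
Final result = 2727/40

2727/40


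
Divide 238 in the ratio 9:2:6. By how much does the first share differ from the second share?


Total parts = 9 + 2 + 6 = 17
Value per part = 238 / 17 = 14
Shares: 9*14=126, 2*14=28, 6*14=84
First share = 126, second share = 28
Difference = |126 - 28| = 98

98


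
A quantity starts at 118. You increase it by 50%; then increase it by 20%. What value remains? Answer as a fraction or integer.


Start with 118.
Step 1: Increase by 50%: 118 * 150/100 = 177
Step 2: Increase by 20%: 177 * 120/100 = 1062/5
Final result = 1062/5

1062/5


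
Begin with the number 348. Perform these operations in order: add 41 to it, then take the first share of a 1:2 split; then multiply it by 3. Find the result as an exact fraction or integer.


Start with 348.
Step 1: Add 41: 348+41=389; split 1:2 first = 389*1/3 = 389/3
Step 2: Multiply by 3: 389/3 * 3 = 389
Final result = 389

389


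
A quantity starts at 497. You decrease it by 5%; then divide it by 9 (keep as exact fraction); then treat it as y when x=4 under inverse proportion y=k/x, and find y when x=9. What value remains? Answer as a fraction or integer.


Start with 497.
Step 1: Decrease by 5%: 497 * 95/100 = 9443/20
Step 2: Divide by 9: 9443/20 / 9 = 9443/180
Step 3: Inverse prop: k = (9443/180)*4; new y = k/9 = 9443/180*4/9 = 9443/405
Final result = 9443/405

9443/405


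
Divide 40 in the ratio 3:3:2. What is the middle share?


Ratio = 3:3:2
Total parts = 3 + 3 + 2 = 8
Value per part = 40 / 8 = 5
First share = 3 * 5 = 15
Middle share = 3 * 5 = 15
Third share = 2 * 5 = 10

15


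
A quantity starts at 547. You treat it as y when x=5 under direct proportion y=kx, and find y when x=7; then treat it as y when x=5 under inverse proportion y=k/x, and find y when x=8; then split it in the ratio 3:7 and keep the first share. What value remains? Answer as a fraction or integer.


Start with 547.
Step 1: Direct prop: k = (547)/5; new y = k*7 = 547*7/5 = 3829/5
Step 2: Inverse prop: k = (3829/5)*5; new y = k/8 = 3829/5*5/8 = 3829/8
Step 3: Split 3:7, first share = 3829/8 * 3/10 = 11487/80
Final result = 11487/80

11487/80


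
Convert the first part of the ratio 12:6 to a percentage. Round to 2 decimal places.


Total parts = 12 + 6 = 18
First part fraction = 12/18
Percentage = (12/18) * 100
= 0.666667 * 100
= 66.67%

66.67


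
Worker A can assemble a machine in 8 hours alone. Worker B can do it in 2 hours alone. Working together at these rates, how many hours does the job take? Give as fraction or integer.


Rate of A = 1/8 job per hour
Rate of B = 1/2 job per hour
Combined rate = 1/8 + 1/2
Find common denominator: (2 + 8)/(8*2) = 10/16
Combined rate = 5/8 job per hour
Time together = 1 / (5/8) = 8/5 hours

8/5


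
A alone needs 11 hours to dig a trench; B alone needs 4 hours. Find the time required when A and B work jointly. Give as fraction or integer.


Rate of A = 1/11 job per hour
Rate of B = 1/4 job per hour
Combined rate = 1/11 + 1/4
Find common denominator: (4 + 11)/(11*4) = 15/44
Combined rate = 15/44 job per hour
Time together = 1 / (15/44) = 44/15 hours

44/15


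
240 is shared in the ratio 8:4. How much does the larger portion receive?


Total parts = 8 + 4 = 12
Value per part = 240 / 12 = 20
First share = 8 * 20 = 160
Second share = 4 * 20 = 80
Larger share = 160

160


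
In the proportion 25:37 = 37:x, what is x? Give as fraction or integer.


Setting up: 25/37 = 37/x
Cross multiply: 25 * x = 37 * 37
25x = 1369
x = 1369/25
x = 1369/25

1369/25


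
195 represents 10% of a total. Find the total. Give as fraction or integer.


Given: 195 is 10% of the whole
Set up: 195 = 10/100 * whole
whole = 195 * 100 / 10
whole = 19500 / 10
whole = 1950

1950


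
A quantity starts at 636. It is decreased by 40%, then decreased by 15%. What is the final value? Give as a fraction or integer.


Start: 636
Step 1: decrease by 40% => multiply by 60/100
  636 * 60/100 = 1908/5
Step 2: decrease by 15% => multiply by 85/100
  1908/5 * 85/100 = 8109/25
Final value = 8109/25

8109/25


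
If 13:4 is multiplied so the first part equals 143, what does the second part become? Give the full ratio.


Original ratio: 13:4
First term target: 143
Scale factor = 143 / 13 = 11
Multiply second term: 4 * 11 = 44
Equivalent ratio = 143:44

143:44


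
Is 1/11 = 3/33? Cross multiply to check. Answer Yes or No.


Cross multiply to check 1/11 = 3/33
Left cross product: 1 * 33 = 33
Right cross product: 11 * 3 = 33
33 = 33
Equal, so proportions match => Yes

Yes


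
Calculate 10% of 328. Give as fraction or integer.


Compute 10% of 328
Convert percentage: 10% = 10/100
Multiply: 328 * 10/100
= 3280/100
= 164/5

164/5


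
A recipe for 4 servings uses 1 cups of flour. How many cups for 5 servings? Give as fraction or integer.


Original: 1 cups for 4 servings
Target servings = 5
Scaling factor = 5/4
New amount = 1 * 5/4
= 5/4
= 5/4 cups

5/4


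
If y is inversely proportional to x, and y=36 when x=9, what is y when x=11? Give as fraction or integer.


Inverse proportion: y = k/x
Find k: k = 9 * 36 = 324
Compute y at x=11: y = 324/11
y = 324/11

324/11


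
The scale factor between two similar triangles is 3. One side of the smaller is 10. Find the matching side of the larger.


Similar triangles have proportional sides
Scale factor = 3
Smaller side = 10
Corresponding larger side = 10 * 3
= 30

30


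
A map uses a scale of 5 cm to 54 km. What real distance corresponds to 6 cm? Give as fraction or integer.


Map scale: 5 cm = 54 km
Measured distance on map = 6 cm
Set up proportion: 6 * 54 / 5
= 324 / 5
= 324/5 km

324/5


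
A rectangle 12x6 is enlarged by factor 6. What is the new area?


Original dimensions: 12 x 6
Enlargement factor = 6
New width = 12 * 6 = 72
New height = 6 * 6 = 36
New area = 72 * 36 = 2592

2592


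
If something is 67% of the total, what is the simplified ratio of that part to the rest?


Part = 67%, Remainder = 33%
Ratio = 67:33
GCD(67, 33) = 1
Simplify: 67:33 = 67:33

67:33


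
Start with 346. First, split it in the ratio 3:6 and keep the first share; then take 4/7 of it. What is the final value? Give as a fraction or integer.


Start with 346.
Step 1: Split 3:6, first share = 346 * 3/9 = 346/3
Step 2: Take 4/7: 346/3 * 4/7 = 1384/21
Final result = 1384/21

1384/21


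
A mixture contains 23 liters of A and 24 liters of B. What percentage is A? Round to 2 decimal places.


Volume of A = 23 L
Volume of B = 24 L
Total volume = 23 + 24 = 47 L
Percentage of A = (23/47) * 100
= 48.94%

48.94


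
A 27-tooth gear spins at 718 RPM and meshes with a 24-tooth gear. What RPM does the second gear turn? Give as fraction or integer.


Gear ratio: teeth_A * RPM_A = teeth_B * RPM_B
27 * 718 = 24 * RPM_B
19386 = 24 * RPM_B
RPM_B = 19386 / 24
RPM_B = 3231/4

3231/4


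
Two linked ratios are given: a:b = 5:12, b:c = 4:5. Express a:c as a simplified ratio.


Given a:b = 5:12 and b:c = 4:5
Make b consistent. Multiply first ratio by 4: a:b = 20:48
Multiply second ratio by 12: b:c = 48:60
Now b = 48 in both, so a:b:c = 20:48:60
Therefore a:c = 20:60
Simplify by GCD: a:c = 1:3

1:3


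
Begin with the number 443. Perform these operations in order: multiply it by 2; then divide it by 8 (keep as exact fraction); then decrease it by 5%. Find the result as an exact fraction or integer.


Start with 443.
Step 1: Multiply by 2: 443 * 2 = 886
Step 2: Divide by 8: 886 / 8 = 443/4
Step 3: Decrease by 5%: 443/4 * 95/100 = 8417/80
Final result = 8417/80

8417/80


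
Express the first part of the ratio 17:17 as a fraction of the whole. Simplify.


Total parts = 17 + 17 = 34
First part fraction = 17/34
Simplify: 17/34 = 1/2

1/2


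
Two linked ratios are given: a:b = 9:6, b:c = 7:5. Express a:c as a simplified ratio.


Given a:b = 9:6 and b:c = 7:5
Make b consistent. Multiply first ratio by 7: a:b = 63:42
Multiply second ratio by 6: b:c = 42:30
Now b = 42 in both, so a:b:c = 63:42:30
Therefore a:c = 63:30
Simplify by GCD: a:c = 21:10

21:10


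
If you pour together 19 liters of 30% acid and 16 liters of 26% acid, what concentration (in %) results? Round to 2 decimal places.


Solute in mixture 1 = 30% of 19 L = 19*30/100 = 57/10 L
Solute in mixture 2 = 26% of 16 L = 16*26/100 = 104/25 L
Total solute = 57/10 + 104/25 = 493/50 L
Total volume = 19 + 16 = 35 L
Final concentration = 493/50/35 * 100 = 28.17%

28.17


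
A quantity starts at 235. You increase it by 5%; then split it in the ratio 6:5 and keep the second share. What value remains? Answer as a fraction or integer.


Start with 235.
Step 1: Increase by 5%: 235 * 105/100 = 987/4
Step 2: Split 6:5, second share = 987/4 * 5/11 = 4935/44
Final result = 4935/44

4935/44


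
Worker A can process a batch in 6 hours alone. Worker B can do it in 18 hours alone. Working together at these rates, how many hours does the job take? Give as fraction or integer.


Rate of A = 1/6 job per hour
Rate of B = 1/18 job per hour
Combined rate = 1/6 + 1/18
Find common denominator: (18 + 6)/(6*18) = 24/108
Combined rate = 2/9 job per hour
Time together = 1 / (2/9) = 9/2 hours

9/2


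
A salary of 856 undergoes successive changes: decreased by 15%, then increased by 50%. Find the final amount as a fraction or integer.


Start: 856
Step 1: decrease by 15% => multiply by 85/100
  856 * 85/100 = 3638/5
Step 2: increase by 50% => multiply by 150/100
  3638/5 * 150/100 = 5457/5
Final value = 5457/5

5457/5


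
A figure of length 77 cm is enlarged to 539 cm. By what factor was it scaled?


Original length = 77 cm
Scaled length = 539 cm
Scale factor = 539 / 77
= 7

7


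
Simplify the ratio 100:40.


Find GCD(100, 40)
GCD = 20
Divide both by 20: 100/20 = 5, 40/20 = 2
Simplified ratio = 5:2

5:2


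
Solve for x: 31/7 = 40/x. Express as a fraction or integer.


Setting up: 31/7 = 40/x
Cross multiply: 31 * x = 7 * 40
31x = 280
x = 280/31
x = 280/31

280/31


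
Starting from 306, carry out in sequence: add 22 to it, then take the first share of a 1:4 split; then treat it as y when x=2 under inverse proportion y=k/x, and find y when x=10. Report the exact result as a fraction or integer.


Start with 306.
Step 1: Add 22: 306+22=328; split 1:4 first = 328*1/5 = 328/5
Step 2: Inverse prop: k = (328/5)*2; new y = k/10 = 328/5*2/10 = 328/25
Final result = 328/25

328/25


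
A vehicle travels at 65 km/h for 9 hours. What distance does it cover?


Using distance = speed * time
Speed = 65 km/h
Time = 9 hours
Distance = 65 * 9
= 585 km

585


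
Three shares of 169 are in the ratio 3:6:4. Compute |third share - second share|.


Total parts = 3 + 6 + 4 = 13
Value per part = 169 / 13 = 13
Shares: 3*13=39, 6*13=78, 4*13=52
Third share = 52, second share = 78
Difference = |52 - 78| = 26

26


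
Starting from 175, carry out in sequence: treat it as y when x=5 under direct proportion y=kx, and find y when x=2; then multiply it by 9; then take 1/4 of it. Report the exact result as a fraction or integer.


Start with 175.
Step 1: Direct prop: k = (175)/5; new y = k*2 = 175*2/5 = 70
Step 2: Multiply by 9: 70 * 9 = 630
Step 3: Take 1/4: 630 * 1/4 = 315/2
Final result = 315/2

315/2


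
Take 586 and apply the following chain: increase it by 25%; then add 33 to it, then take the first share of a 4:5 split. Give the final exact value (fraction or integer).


Start with 586.
Step 1: Increase by 25%: 586 * 125/100 = 1465/2
Step 2: Add 33: 1465/2+33=1531/2; split 4:5 first = 1531/2*4/9 = 3062/9
Final result = 3062/9

3062/9


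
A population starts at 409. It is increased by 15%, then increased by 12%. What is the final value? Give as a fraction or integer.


Start: 409
Step 1: increase by 15% => multiply by 115/100
  409 * 115/100 = 9407/20
Step 2: increase by 12% => multiply by 112/100
  9407/20 * 112/100 = 65849/125
Final value = 65849/125

65849/125


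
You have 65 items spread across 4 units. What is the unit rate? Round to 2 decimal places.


Total items = 65
Number of units = 4
Unit rate = 65 / 4
= 16.25 items per unit

16.25


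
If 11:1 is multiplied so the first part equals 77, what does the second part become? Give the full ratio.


Original ratio: 11:1
First term target: 77
Scale factor = 77 / 11 = 7
Multiply second term: 1 * 7 = 7
Equivalent ratio = 77:7

77:7


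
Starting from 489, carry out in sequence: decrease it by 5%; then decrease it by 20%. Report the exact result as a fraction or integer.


Start with 489.
Step 1: Decrease by 5%: 489 * 95/100 = 9291/20
Step 2: Decrease by 20%: 9291/20 * 80/100 = 9291/25
Final result = 9291/25

9291/25


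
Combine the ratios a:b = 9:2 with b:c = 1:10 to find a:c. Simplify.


Given a:b = 9:2 and b:c = 1:10
Make b consistent. Multiply first ratio by 1: a:b = 9:2
Multiply second ratio by 2: b:c = 2:20
Now b = 2 in both, so a:b:c = 9:2:20
Therefore a:c = 9:20
Simplify by GCD: a:c = 9:20

9:20


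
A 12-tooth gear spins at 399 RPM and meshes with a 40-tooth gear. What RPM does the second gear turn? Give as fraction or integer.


Gear ratio: teeth_A * RPM_A = teeth_B * RPM_B
12 * 399 = 40 * RPM_B
4788 = 40 * RPM_B
RPM_B = 4788 / 40
RPM_B = 1197/10

1197/10


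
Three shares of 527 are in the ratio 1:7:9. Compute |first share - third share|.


Total parts = 1 + 7 + 9 = 17
Value per part = 527 / 17 = 31
Shares: 1*31=31, 7*31=217, 9*31=279
First share = 31, third share = 279
Difference = |31 - 279| = 248

248


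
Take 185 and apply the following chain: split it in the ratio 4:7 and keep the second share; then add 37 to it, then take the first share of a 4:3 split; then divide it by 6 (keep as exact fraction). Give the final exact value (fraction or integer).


Start with 185.
Step 1: Split 4:7, second share = 185 * 7/11 = 1295/11
Step 2: Add 37: 1295/11+37=1702/11; split 4:3 first = 1702/11*4/7 = 6808/77
Step 3: Divide by 6: 6808/77 / 6 = 3404/231
Final result = 3404/231

3404/231


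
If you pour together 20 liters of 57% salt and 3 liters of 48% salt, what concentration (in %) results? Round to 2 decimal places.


Solute in mixture 1 = 57% of 20 L = 20*57/100 = 57/5 L
Solute in mixture 2 = 48% of 3 L = 3*48/100 = 36/25 L
Total solute = 57/5 + 36/25 = 321/25 L
Total volume = 20 + 3 = 23 L
Final concentration = 321/25/23 * 100 = 55.83%

55.83


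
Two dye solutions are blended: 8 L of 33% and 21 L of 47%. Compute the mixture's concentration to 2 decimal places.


Solute in mixture 1 = 33% of 8 L = 8*33/100 = 66/25 L
Solute in mixture 2 = 47% of 21 L = 21*47/100 = 987/100 L
Total solute = 66/25 + 987/100 = 1251/100 L
Total volume = 8 + 21 = 29 L
Final concentration = 1251/100/29 * 100 = 43.14%

43.14


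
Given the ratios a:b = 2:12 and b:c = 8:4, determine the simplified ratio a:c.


Given a:b = 2:12 and b:c = 8:4
Make b consistent. Multiply first ratio by 8: a:b = 16:96
Multiply second ratio by 12: b:c = 96:48
Now b = 96 in both, so a:b:c = 16:96:48
Therefore a:c = 16:48
Simplify by GCD: a:c = 1:3

1:3


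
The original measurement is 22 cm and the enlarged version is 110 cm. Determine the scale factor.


Original length = 22 cm
Scaled length = 110 cm
Scale factor = 110 / 22
= 5

5


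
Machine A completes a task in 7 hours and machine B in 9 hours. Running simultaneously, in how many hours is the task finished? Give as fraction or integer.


Rate of A = 1/7 job per hour
Rate of B = 1/9 job per hour
Combined rate = 1/7 + 1/9
Find common denominator: (9 + 7)/(7*9) = 16/63
Combined rate = 16/63 job per hour
Time together = 1 / (16/63) = 63/16 hours

63/16


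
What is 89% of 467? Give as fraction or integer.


Compute 89% of 467
Convert percentage: 89% = 89/100
Multiply: 467 * 89/100
= 41563/100
= 41563/100

41563/100


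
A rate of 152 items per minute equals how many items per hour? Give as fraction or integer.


Converting from per minute to per hour
Rate = 152 items per minute
Multiply by 60: 152 * 60
= 9120 items per hour

9120


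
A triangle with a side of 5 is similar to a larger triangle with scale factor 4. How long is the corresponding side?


Similar triangles have proportional sides
Scale factor = 4
Smaller side = 5
Corresponding larger side = 5 * 4
= 20

20


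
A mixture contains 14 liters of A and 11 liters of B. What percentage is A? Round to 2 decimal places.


Volume of A = 14 L
Volume of B = 11 L
Total volume = 14 + 11 = 25 L
Percentage of A = (14/25) * 100
= 56.00%

56.00


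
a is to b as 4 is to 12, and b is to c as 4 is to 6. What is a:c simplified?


Given a:b = 4:12 and b:c = 4:6
Make b consistent. Multiply first ratio by 4: a:b = 16:48
Multiply second ratio by 12: b:c = 48:72
Now b = 48 in both, so a:b:c = 16:48:72
Therefore a:c = 16:72
Simplify by GCD: a:c = 2:9

2:9


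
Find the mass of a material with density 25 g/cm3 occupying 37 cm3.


Using mass = density * volume
Density = 25 g/cm3
Volume = 37 cm3
Mass = 25 * 37
= 925 g

925


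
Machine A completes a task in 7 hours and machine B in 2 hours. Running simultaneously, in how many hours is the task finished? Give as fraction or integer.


Rate of A = 1/7 job per hour
Rate of B = 1/2 job per hour
Combined rate = 1/7 + 1/2
Find common denominator: (2 + 7)/(7*2) = 9/14
Combined rate = 9/14 job per hour
Time together = 1 / (9/14) = 14/9 hours

14/9


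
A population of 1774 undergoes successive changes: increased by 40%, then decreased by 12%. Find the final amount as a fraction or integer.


Start: 1774
Step 1: increase by 40% => multiply by 140/100
  1774 * 140/100 = 12418/5
Step 2: decrease by 12% => multiply by 88/100
  12418/5 * 88/100 = 273196/125
Final value = 273196/125

273196/125


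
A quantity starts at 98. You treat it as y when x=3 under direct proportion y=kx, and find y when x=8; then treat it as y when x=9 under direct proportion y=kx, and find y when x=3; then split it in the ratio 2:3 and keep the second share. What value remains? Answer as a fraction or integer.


Start with 98.
Step 1: Direct prop: k = (98)/3; new y = k*8 = 98*8/3 = 784/3
Step 2: Direct prop: k = (784/3)/9; new y = k*3 = 784/3*3/9 = 784/9
Step 3: Split 2:3, second share = 784/9 * 3/5 = 784/15
Final result = 784/15

784/15


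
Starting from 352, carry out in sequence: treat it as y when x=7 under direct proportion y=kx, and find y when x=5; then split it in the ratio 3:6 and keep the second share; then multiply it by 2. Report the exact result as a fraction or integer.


Start with 352.
Step 1: Direct prop: k = (352)/7; new y = k*5 = 352*5/7 = 1760/7
Step 2: Split 3:6, second share = 1760/7 * 6/9 = 3520/21
Step 3: Multiply by 2: 3520/21 * 2 = 7040/21
Final result = 7040/21

7040/21


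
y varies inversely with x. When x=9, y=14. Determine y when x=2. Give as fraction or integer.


Inverse proportion: y = k/x
Find k: k = 9 * 14 = 126
Compute y at x=2: y = 126/2
y = 63

63


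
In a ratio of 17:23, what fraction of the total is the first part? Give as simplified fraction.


Total parts = 17 + 23 = 40
First part fraction = 17/40
Simplify: 17/40 = 17/40

17/40


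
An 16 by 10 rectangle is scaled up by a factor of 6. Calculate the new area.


Original dimensions: 16 x 10
Enlargement factor = 6
New width = 16 * 6 = 96
New height = 10 * 6 = 60
New area = 96 * 60 = 5760

5760


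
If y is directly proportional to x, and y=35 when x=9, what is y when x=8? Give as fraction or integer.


Direct proportion: y = kx
Find k: k = 35/9 = 35/9
Compute y at x=8: y = 35/9 * 8
y = 280/9

280/9


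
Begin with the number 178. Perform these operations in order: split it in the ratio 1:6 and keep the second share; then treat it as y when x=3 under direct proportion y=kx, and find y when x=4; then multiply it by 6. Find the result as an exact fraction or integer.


Start with 178.
Step 1: Split 1:6, second share = 178 * 6/7 = 1068/7
Step 2: Direct prop: k = (1068/7)/3; new y = k*4 = 1068/7*4/3 = 1424/7
Step 3: Multiply by 6: 1424/7 * 6 = 8544/7
Final result = 8544/7

8544/7


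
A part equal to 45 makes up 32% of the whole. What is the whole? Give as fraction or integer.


Given: 45 is 32% of the whole
Set up: 45 = 32/100 * whole
whole = 45 * 100 / 32
whole = 4500 / 32
whole = 1125/8

1125/8


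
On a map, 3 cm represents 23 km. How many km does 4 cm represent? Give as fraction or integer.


Map scale: 3 cm = 23 km
Measured distance on map = 4 cm
Set up proportion: 4 * 23 / 3
= 92 / 3
= 92/3 km

92/3


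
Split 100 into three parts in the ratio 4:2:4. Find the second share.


Ratio = 4:2:4
Total parts = 4 + 2 + 4 = 10
Value per part = 100 / 10 = 10
First share = 4 * 10 = 40
Middle share = 2 * 10 = 20
Third share = 4 * 10 = 40

20


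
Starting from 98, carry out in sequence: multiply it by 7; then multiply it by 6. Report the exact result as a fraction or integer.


Start with 98.
Step 1: Multiply by 7: 98 * 7 = 686
Step 2: Multiply by 6: 686 * 6 = 4116
Final result = 4116

4116


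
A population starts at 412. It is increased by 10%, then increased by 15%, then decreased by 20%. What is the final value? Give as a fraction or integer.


Start: 412
Step 1: increase by 10% => multiply by 110/100
  412 * 110/100 = 2266/5
Step 2: increase by 15% => multiply by 115/100
  2266/5 * 115/100 = 26059/50
Step 3: decrease by 20% => multiply by 80/100
  26059/50 * 80/100 = 52118/125
Final value = 52118/125

52118/125


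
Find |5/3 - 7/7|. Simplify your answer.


Simplify: 5/3 = 5/3 and 7/7 = 1
Find common denominator: LCD = 3
Convert: 5/3 and 3/3
Difference = |5 - 3|/3 = 2/3
Simplified = 2/3

2/3


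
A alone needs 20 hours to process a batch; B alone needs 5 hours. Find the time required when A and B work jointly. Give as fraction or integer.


Rate of A = 1/20 job per hour
Rate of B = 1/5 job per hour
Combined rate = 1/20 + 1/5
Find common denominator: (5 + 20)/(20*5) = 25/100
Combined rate = 1/4 job per hour
Time together = 1 / (1/4) = 4 hours

4


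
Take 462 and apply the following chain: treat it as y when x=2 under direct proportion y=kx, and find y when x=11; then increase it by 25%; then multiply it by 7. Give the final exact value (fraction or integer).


Start with 462.
Step 1: Direct prop: k = (462)/2; new y = k*11 = 462*11/2 = 2541
Step 2: Increase by 25%: 2541 * 125/100 = 12705/4
Step 3: Multiply by 7: 12705/4 * 7 = 88935/4
Final result = 88935/4

88935/4


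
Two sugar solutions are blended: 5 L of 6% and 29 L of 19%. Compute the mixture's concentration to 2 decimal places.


Solute in mixture 1 = 6% of 5 L = 5*6/100 = 3/10 L
Solute in mixture 2 = 19% of 29 L = 29*19/100 = 551/100 L
Total solute = 3/10 + 551/100 = 581/100 L
Total volume = 5 + 29 = 34 L
Final concentration = 581/100/34 * 100 = 17.09%

17.09


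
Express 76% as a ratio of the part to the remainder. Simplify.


Part = 76%, Remainder = 24%
Ratio = 76:24
GCD(76, 24) = 4
Simplify: 19:6 = 19:6

19:6


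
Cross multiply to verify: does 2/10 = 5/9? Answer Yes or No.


Cross multiply to check 2/10 = 5/9
Left cross product: 2 * 9 = 18
Right cross product: 10 * 5 = 50
18 != 50
Not equal, so proportions differ => No

No


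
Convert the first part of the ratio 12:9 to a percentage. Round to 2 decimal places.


Total parts = 12 + 9 = 21
First part fraction = 12/21
Percentage = (12/21) * 100
= 0.571429 * 100
= 57.14%

57.14


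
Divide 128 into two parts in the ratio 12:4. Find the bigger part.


Total parts = 12 + 4 = 16
Value per part = 128 / 16 = 8
First share = 12 * 8 = 96
Second share = 4 * 8 = 32
Larger share = 96

96


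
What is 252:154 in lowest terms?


Find GCD(252, 154)
GCD = 14
Divide both by 14: 252/14 = 18, 154/14 = 11
Simplified ratio = 18:11

18:11


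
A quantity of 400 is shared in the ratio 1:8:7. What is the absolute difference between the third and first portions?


Total parts = 1 + 8 + 7 = 16
Value per part = 400 / 16 = 25
Shares: 1*25=25, 8*25=200, 7*25=175
Third share = 175, first share = 25
Difference = |175 - 25| = 150

150


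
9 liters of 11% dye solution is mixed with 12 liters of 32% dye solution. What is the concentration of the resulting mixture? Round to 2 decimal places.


Solute in mixture 1 = 11% of 9 L = 9*11/100 = 99/100 L
Solute in mixture 2 = 32% of 12 L = 12*32/100 = 96/25 L
Total solute = 99/100 + 96/25 = 483/100 L
Total volume = 9 + 12 = 21 L
Final concentration = 483/100/21 * 100 = 23.00%

23.00


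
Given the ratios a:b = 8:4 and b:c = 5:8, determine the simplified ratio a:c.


Given a:b = 8:4 and b:c = 5:8
Make b consistent. Multiply first ratio by 5: a:b = 40:20
Multiply second ratio by 4: b:c = 20:32
Now b = 20 in both, so a:b:c = 40:20:32
Therefore a:c = 40:32
Simplify by GCD: a:c = 5:4

5:4


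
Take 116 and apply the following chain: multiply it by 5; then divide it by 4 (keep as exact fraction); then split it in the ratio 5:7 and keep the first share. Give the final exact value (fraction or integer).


Start with 116.
Step 1: Multiply by 5: 116 * 5 = 580
Step 2: Divide by 4: 580 / 4 = 145
Step 3: Split 5:7, first share = 145 * 5/12 = 725/12
Final result = 725/12

725/12


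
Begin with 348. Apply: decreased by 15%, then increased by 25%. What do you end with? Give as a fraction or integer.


Start: 348
Step 1: decrease by 15% => multiply by 85/100
  348 * 85/100 = 1479/5
Step 2: increase by 25% => multiply by 125/100
  1479/5 * 125/100 = 1479/4
Final value = 1479/4

1479/4


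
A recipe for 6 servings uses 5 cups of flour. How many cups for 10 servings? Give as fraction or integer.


Original: 5 cups for 6 servings
Target servings = 10
Scaling factor = 10/6
New amount = 5 * 10/6
= 50/6
= 25/3 cups

25/3


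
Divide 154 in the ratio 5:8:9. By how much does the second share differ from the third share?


Total parts = 5 + 8 + 9 = 22
Value per part = 154 / 22 = 7
Shares: 5*7=35, 8*7=56, 9*7=63
Second share = 56, third share = 63
Difference = |56 - 63| = 7

7


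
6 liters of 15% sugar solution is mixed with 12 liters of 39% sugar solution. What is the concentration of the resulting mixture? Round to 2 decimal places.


Solute in mixture 1 = 15% of 6 L = 6*15/100 = 9/10 L
Solute in mixture 2 = 39% of 12 L = 12*39/100 = 117/25 L
Total solute = 9/10 + 117/25 = 279/50 L
Total volume = 6 + 12 = 18 L
Final concentration = 279/50/18 * 100 = 31.00%

31.00


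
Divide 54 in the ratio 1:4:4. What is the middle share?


Ratio = 1:4:4
Total parts = 1 + 4 + 4 = 9
Value per part = 54 / 9 = 6
First share = 1 * 6 = 6
Middle share = 4 * 6 = 24
Third share = 4 * 6 = 24

24


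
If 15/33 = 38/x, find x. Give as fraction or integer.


Setting up: 15/33 = 38/x
Cross multiply: 15 * x = 33 * 38
15x = 1254
x = 1254/15
x = 418/5

418/5


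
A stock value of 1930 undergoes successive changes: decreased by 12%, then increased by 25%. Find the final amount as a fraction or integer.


Start: 1930
Step 1: decrease by 12% => multiply by 88/100
  1930 * 88/100 = 8492/5
Step 2: increase by 25% => multiply by 125/100
  8492/5 * 125/100 = 2123
Final value = 2123

2123


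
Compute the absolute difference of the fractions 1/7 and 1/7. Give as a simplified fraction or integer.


Simplify: 1/7 = 1/7 and 1/7 = 1/7
Find common denominator: LCD = 7
Convert: 1/7 and 1/7
Difference = |1 - 1|/7 = 0/7
Simplified = 0

0


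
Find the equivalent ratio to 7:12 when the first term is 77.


Original ratio: 7:12
First term target: 77
Scale factor = 77 / 7 = 11
Multiply second term: 12 * 11 = 132
Equivalent ratio = 77:132

77:132


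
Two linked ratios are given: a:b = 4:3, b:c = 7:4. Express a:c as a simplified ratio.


Given a:b = 4:3 and b:c = 7:4
Make b consistent. Multiply first ratio by 7: a:b = 28:21
Multiply second ratio by 3: b:c = 21:12
Now b = 21 in both, so a:b:c = 28:21:12
Therefore a:c = 28:12
Simplify by GCD: a:c = 7:3

7:3


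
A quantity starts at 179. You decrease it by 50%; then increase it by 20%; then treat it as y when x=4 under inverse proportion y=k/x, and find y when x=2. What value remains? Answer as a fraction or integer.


Start with 179.
Step 1: Decrease by 50%: 179 * 50/100 = 179/2
Step 2: Increase by 20%: 179/2 * 120/100 = 537/5
Step 3: Inverse prop: k = (537/5)*4; new y = k/2 = 537/5*4/2 = 1074/5
Final result = 1074/5

1074/5


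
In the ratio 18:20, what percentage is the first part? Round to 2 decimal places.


Total parts = 18 + 20 = 38
First part fraction = 18/38
Percentage = (18/38) * 100
= 0.473684 * 100
= 47.37%

47.37


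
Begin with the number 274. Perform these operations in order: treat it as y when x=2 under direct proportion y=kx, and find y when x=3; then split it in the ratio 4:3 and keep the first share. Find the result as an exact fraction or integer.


Start with 274.
Step 1: Direct prop: k = (274)/2; new y = k*3 = 274*3/2 = 411
Step 2: Split 4:3, first share = 411 * 4/7 = 1644/7
Final result = 1644/7

1644/7


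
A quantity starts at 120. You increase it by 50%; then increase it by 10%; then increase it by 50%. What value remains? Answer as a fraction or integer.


Start with 120.
Step 1: Increase by 50%: 120 * 150/100 = 180
Step 2: Increase by 10%: 180 * 110/100 = 198
Step 3: Increase by 50%: 198 * 150/100 = 297
Final result = 297

297


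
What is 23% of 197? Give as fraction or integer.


Compute 23% of 197
Convert percentage: 23% = 23/100
Multiply: 197 * 23/100
= 4531/100
= 4531/100

4531/100


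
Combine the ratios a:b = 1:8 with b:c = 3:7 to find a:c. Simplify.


Given a:b = 1:8 and b:c = 3:7
Make b consistent. Multiply first ratio by 3: a:b = 3:24
Multiply second ratio by 8: b:c = 24:56
Now b = 24 in both, so a:b:c = 3:24:56
Therefore a:c = 3:56
Simplify by GCD: a:c = 3:56

3:56


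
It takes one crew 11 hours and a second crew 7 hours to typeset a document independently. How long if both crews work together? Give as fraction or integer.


Rate of A = 1/11 job per hour
Rate of B = 1/7 job per hour
Combined rate = 1/11 + 1/7
Find common denominator: (7 + 11)/(11*7) = 18/77
Combined rate = 18/77 job per hour
Time together = 1 / (18/77) = 77/18 hours

77/18


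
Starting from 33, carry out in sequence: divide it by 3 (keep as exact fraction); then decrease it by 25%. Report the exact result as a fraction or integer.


Start with 33.
Step 1: Divide by 3: 33 / 3 = 11
Step 2: Decrease by 25%: 11 * 75/100 = 33/4
Final result = 33/4

33/4


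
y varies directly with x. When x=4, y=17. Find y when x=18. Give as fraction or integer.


Direct proportion: y = kx
Find k: k = 17/4 = 17/4
Compute y at x=18: y = 17/4 * 18
y = 153/2

153/2


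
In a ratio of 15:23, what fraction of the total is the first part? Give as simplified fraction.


Total parts = 15 + 23 = 38
First part fraction = 15/38
Simplify: 15/38 = 15/38

15/38


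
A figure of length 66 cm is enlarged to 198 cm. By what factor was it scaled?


Original length = 66 cm
Scaled length = 198 cm
Scale factor = 198 / 66
= 3

3


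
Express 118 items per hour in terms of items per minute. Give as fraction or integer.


Converting from per hour to per minute
Rate = 118 items per hour
Divide by 60: 118/60
= 59/30 items per minute

59/30


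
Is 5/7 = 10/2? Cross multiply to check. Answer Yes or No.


Cross multiply to check 5/7 = 10/2
Left cross product: 5 * 2 = 10
Right cross product: 7 * 10 = 70
10 != 70
Not equal, so proportions differ => No

No


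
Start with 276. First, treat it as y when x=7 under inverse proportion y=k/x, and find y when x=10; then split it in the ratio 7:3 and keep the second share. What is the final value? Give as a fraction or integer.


Start with 276.
Step 1: Inverse prop: k = (276)*7; new y = k/10 = 276*7/10 = 966/5
Step 2: Split 7:3, second share = 966/5 * 3/10 = 1449/25
Final result = 1449/25

1449/25
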